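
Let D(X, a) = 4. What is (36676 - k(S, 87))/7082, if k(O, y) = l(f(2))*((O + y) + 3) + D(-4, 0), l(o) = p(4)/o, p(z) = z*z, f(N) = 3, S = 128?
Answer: 53264/10623 ≈ 5.0140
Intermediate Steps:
p(z) = z²
l(o) = 16/o (l(o) = 4²/o = 16/o)
k(O, y) = 20 + 16*O/3 + 16*y/3 (k(O, y) = (16/3)*((O + y) + 3) + 4 = (16*(⅓))*(3 + O + y) + 4 = 16*(3 + O + y)/3 + 4 = (16 + 16*O/3 + 16*y/3) + 4 = 20 + 16*O/3 + 16*y/3)
(36676 - k(S, 87))/7082 = (36676 - (20 + (16/3)*128 + (16/3)*87))/7082 = (36676 - (20 + 2048/3 + 464))*(1/7082) = (36676 - 1*3500/3)*(1/7082) = (36676 - 3500/3)*(1/7082) = (106528/3)*(1/7082) = 53264/10623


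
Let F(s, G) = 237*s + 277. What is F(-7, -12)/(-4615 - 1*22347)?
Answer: 691/13481 ≈ 0.051257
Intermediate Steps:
F(s, G) = 277 + 237*s
F(-7, -12)/(-4615 - 1*22347) = (277 + 237*(-7))/(-4615 - 1*22347) = (277 - 1659)/(-4615 - 22347) = -1382/(-26962) = -1382*(-1/26962) = 691/13481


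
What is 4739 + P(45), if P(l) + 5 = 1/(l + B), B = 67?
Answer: 530209/112 ≈ 4734.0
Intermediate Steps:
P(l) = -5 + 1/(67 + l) (P(l) = -5 + 1/(l + 67) = -5 + 1/(67 + l))
4739 + P(45) = 4739 + (-334 - 5*45)/(67 + 45) = 4739 + (-334 - 225)/112 = 4739 + (1/112)*(-559) = 4739 - 559/112 = 530209/112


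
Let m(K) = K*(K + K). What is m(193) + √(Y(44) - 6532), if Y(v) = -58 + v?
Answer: 74498 + I*√6546 ≈ 74498.0 + 80.907*I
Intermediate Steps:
m(K) = 2*K² (m(K) = K*(2*K) = 2*K²)
m(193) + √(Y(44) - 6532) = 2*193² + √((-58 + 44) - 6532) = 2*37249 + √(-14 - 6532) = 74498 + √(-6546) = 74498 + I*√6546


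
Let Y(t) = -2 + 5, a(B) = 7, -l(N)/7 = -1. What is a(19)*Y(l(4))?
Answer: 21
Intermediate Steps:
l(N) = 7 (l(N) = -7*(-1) = 7)
Y(t) = 3
a(19)*Y(l(4)) = 7*3 = 21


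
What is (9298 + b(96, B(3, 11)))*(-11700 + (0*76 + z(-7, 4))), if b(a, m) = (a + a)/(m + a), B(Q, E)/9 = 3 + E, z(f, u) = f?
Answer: -4027887006/37 ≈ -1.0886e+8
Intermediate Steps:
B(Q, E) = 27 + 9*E (B(Q, E) = 9*(3 + E) = 27 + 9*E)
b(a, m) = 2*a/(a + m) (b(a, m) = (2*a)/(a + m) = 2*a/(a + m))
(9298 + b(96, B(3, 11)))*(-11700 + (0*76 + z(-7, 4))) = (9298 + 2*96/(96 + (27 + 9*11)))*(-11700 + (0*76 - 7)) = (9298 + 2*96/(96 + (27 + 99)))*(-11700 + (0 - 7)) = (9298 + 2*96/(96 + 126))*(-11700 - 7) = (9298 + 2*96/222)*(-11707) = (9298 + 2*96*(1/222))*(-11707) = (9298 + 32/37)*(-11707) = (344058/37)*(-11707) = -4027887006/37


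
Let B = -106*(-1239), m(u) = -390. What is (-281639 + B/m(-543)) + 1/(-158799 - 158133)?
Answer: -5808864075233/20600580 ≈ -2.8198e+5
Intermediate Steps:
B = 131334
(-281639 + B/m(-543)) + 1/(-158799 - 158133) = (-281639 + 131334/(-390)) + 1/(-158799 - 158133) = (-281639 + 131334*(-1/390)) + 1/(-316932) = (-281639 - 21889/65) - 1/316932 = -18328424/65 - 1/316932 = -5808864075233/20600580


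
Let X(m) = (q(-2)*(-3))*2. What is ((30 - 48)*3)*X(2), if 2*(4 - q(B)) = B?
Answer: 1620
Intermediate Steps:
q(B) = 4 - B/2
X(m) = -30 (X(m) = ((4 - ½*(-2))*(-3))*2 = ((4 + 1)*(-3))*2 = (5*(-3))*2 = -15*2 = -30)
((30 - 48)*3)*X(2) = ((30 - 48)*3)*(-30) = -18*3*(-30) = -54*(-30) = 1620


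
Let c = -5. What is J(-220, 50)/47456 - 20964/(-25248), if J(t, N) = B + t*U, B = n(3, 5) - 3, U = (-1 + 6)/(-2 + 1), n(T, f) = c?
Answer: 332825/390029 ≈ 0.85333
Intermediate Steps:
n(T, f) = -5
U = -5 (U = 5/(-1) = 5*(-1) = -5)
B = -8 (B = -5 - 3 = -8)
J(t, N) = -8 - 5*t (J(t, N) = -8 + t*(-5) = -8 - 5*t)
J(-220, 50)/47456 - 20964/(-25248) = (-8 - 5*(-220))/47456 - 20964/(-25248) = (-8 + 1100)*(1/47456) - 20964*(-1/25248) = 1092*(1/47456) + 1747/2104 = 273/11864 + 1747/2104 = 332825/390029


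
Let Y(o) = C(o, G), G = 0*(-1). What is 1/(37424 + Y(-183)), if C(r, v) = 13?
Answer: 1/37437 ≈ 2.6712e-5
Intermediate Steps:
G = 0
Y(o) = 13
1/(37424 + Y(-183)) = 1/(37424 + 13) = 1/37437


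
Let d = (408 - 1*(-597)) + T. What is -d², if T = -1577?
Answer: -327184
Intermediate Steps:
d = -572 (d = (408 - 1*(-597)) - 1577 = (408 + 597) - 1577 = 1005 - 1577 = -572)
-d² = -1*(-572)² = -1*327184 = -327184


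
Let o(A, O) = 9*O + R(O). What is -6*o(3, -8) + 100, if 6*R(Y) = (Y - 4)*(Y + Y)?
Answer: 340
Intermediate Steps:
R(Y) = Y*(-4 + Y)/3 (R(Y) = ((Y - 4)*(Y + Y))/6 = ((-4 + Y)*(2*Y))/6 = (2*Y*(-4 + Y))/6 = Y*(-4 + Y)/3)
o(A, O) = 9*O + O*(-4 + O)/3
-6*o(3, -8) + 100 = -2*(-8)*(23 - 8) + 100 = -2*(-8)*15 + 100 = -6*(-40) + 100 = 240 + 100 = 340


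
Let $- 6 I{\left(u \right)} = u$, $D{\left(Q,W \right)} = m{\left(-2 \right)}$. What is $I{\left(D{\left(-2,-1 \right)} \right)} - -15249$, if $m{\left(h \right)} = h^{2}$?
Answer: $\frac{45745}{3} \approx 15248.0$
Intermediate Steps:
$D{\left(Q,W \right)} = 4$ ($D{\left(Q,W \right)} = \left(-2\right)^{2} = 4$)
$I{\left(u \right)} = - \frac{u}{6}$
$I{\left(D{\left(-2,-1 \right)} \right)} - -15249 = \left(- \frac{1}{6}\right) 4 - -15249 = - \frac{2}{3} + 15249 = \frac{45745}{3}$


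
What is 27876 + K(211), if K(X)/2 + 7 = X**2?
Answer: 116904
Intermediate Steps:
K(X) = -14 + 2*X**2
27876 + K(211) = 27876 + (-14 + 2*211**2) = 27876 + (-14 + 2*44521) = 27876 + (-14 + 89042) = 27876 + 89028 = 116904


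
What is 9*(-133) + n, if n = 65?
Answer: -1132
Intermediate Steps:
9*(-133) + n = 9*(-133) + 65 = -1197 + 65 = -1132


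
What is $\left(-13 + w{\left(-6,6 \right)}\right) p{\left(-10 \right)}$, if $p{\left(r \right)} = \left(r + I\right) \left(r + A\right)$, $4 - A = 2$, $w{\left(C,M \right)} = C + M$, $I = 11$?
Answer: $104$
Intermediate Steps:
$A = 2$ ($A = 4 - 2 = 2$)
$p{\left(r \right)} = \left(2 + r\right) \left(11 + r\right)$ ($p{\left(r \right)} = \left(r + 11\right) \left(r + 2\right) = \left(11 + r\right) \left(2 + r\right) = \left(2 + r\right) \left(11 + r\right)$)
$\left(-13 + w{\left(-6,6 \right)}\right) p{\left(-10 \right)} = \left(-13 + \left(-6 + 6\right)\right) \left(22 + \left(-10\right)^{2} + 13 \left(-10\right)\right) = \left(-13 + 0\right) \left(22 + 100 - 130\right) = \left(-13\right) \left(-8\right) = 104$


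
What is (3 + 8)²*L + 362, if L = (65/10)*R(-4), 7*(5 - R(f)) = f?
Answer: 66415/14 ≈ 4743.9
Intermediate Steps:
R(f) = 5 - f/7
L = 507/14 (L = (65/10)*(5 - ⅐*(-4)) = (65*(⅒))*(5 + 4/7) = (13/2)*(39/7) = 507/14 ≈ 36.214)
(3 + 8)²*L + 362 = (3 + 8)²*(507/14) + 362 = 11²*(507/14) + 362 = 121*(507/14) + 362 = 61347/14 + 362 = 66415/14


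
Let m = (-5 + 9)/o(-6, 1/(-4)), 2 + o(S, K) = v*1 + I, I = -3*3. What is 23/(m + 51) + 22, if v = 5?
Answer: 3391/151 ≈ 22.457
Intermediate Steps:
I = -9
o(S, K) = -6 (o(S, K) = -2 + (5*1 - 9) = -2 + (5 - 9) = -2 - 4 = -6)
m = -2/3 (m = (-5 + 9)/(-6) = 4*(-1/6) = -2/3 ≈ -0.66667)
23/(m + 51) + 22 = 23/(-2/3 + 51) + 22 = 23/(151/3) + 22 = (3/151)*23 + 22 = 69/151 + 22 = 3391/151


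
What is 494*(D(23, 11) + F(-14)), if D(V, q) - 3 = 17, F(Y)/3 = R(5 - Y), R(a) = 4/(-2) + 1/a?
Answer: 6994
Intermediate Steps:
R(a) = -2 + 1/a (R(a) = 4*(-1/2) + 1/a = -2 + 1/a)
F(Y) = -6 + 3/(5 - Y) (F(Y) = 3*(-2 + 1/(5 - Y)) = -6 + 3/(5 - Y))
D(V, q) = 20 (D(V, q) = 3 + 17 = 20)
494*(D(23, 11) + F(-14)) = 494*(20 + 3*(9 - 2*(-14))/(-5 - 14)) = 494*(20 + 3*(9 + 28)/(-19)) = 494*(20 + 3*(-1/19)*37) = 494*(20 - 111/19) = 494*(269/19) = 6994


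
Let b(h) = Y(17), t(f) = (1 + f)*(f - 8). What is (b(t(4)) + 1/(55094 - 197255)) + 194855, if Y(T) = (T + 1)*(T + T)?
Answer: 27787784186/142161 ≈ 1.9547e+5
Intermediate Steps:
t(f) = (1 + f)*(-8 + f)
Y(T) = 2*T*(1 + T) (Y(T) = (1 + T)*(2*T) = 2*T*(1 + T))
b(h) = 612 (b(h) = 2*17*(1 + 17) = 2*17*18 = 612)
(b(t(4)) + 1/(55094 - 197255)) + 194855 = (612 + 1/(55094 - 197255)) + 194855 = (612 + 1/(-142161)) + 194855 = (612 - 1/142161) + 194855 = 87002531/142161 + 194855 = 27787784186/142161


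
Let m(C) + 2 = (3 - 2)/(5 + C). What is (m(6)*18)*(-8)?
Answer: 3024/11 ≈ 274.91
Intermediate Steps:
m(C) = -2 + 1/(5 + C) (m(C) = -2 + (3 - 2)/(5 + C) = -2 + 1/(5 + C))
(m(6)*18)*(-8) = (((-9 - 2*6)/(5 + 6))*18)*(-8) = (((-9 - 12)/11)*18)*(-8) = (((1/11)*(-21))*18)*(-8) = -21/11*18*(-8) = -378/11*(-8) = 3024/11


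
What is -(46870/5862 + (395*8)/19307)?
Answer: -461721505/56588817 ≈ -8.1592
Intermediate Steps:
-(46870/5862 + (395*8)/19307) = -(46870*(1/5862) + 3160*(1/19307)) = -(23435/2931 + 3160/19307) = -1*461721505/56588817 = -461721505/56588817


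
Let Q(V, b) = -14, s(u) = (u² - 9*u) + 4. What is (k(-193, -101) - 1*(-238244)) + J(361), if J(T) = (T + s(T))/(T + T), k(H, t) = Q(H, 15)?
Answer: 172129497/722 ≈ 2.3841e+5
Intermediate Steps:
s(u) = 4 + u² - 9*u
k(H, t) = -14
J(T) = (4 + T² - 8*T)/(2*T) (J(T) = (T + (4 + T² - 9*T))/(T + T) = (4 + T² - 8*T)/((2*T)) = (4 + T² - 8*T)*(1/(2*T)) = (4 + T² - 8*T)/(2*T))
(k(-193, -101) - 1*(-238244)) + J(361) = (-14 - 1*(-238244)) + (-4 + (½)*361 + 2/361) = (-14 + 238244) + (-4 + 361/2 + 2*(1/361)) = 238230 + (-4 + 361/2 + 2/361) = 238230 + 127437/722 = 172129497/722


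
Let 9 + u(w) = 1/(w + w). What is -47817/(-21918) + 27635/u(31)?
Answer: -12509003197/4069442 ≈ -3073.9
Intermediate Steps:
u(w) = -9 + 1/(2*w) (u(w) = -9 + 1/(w + w) = -9 + 1/(2*w))
-47817/(-21918) + 27635/u(31) = -47817/(-21918) + 27635/(-9 + (½)/31) = -47817*(-1/21918) + 27635/(-9 + (½)*(1/31)) = 15939/7306 + 27635/(-9 + 1/62) = 15939/7306 + 27635/(-557/62) = 15939/7306 + 27635*(-62/557) = 15939/7306 - 1713370/557 = -12509003197/4069442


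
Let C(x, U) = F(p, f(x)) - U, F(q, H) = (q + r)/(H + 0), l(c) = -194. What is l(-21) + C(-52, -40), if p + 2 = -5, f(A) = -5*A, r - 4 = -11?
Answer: -20027/130 ≈ -154.05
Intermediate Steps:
r = -7 (r = 4 - 11 = -7)
p = -7 (p = -2 - 5 = -7)
F(q, H) = (-7 + q)/H (F(q, H) = (q - 7)/(H + 0) = (-7 + q)/H)
C(x, U) = -U + 14/(5*x) (C(x, U) = (-7 - 7)/((-5*x)) - U = -1/(5*x)*(-14) - U = 14/(5*x) - U = -U + 14/(5*x))
l(-21) + C(-52, -40) = -194 + (-1*(-40) + (14/5)/(-52)) = -194 + (40 + (14/5)*(-1/52)) = -194 + (40 - 7/130) = -194 + 5193/130 = -20027/130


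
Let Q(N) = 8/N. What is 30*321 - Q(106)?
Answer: 510386/53 ≈ 9629.9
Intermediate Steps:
30*321 - Q(106) = 30*321 - 8/106 = 9630 - 8/106 = 9630 - 1*4/53 = 9630 - 4/53 = 510386/53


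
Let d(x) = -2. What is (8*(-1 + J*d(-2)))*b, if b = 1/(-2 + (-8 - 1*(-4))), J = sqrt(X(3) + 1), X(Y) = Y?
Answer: 20/3 ≈ 6.6667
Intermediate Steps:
J = 2 (J = sqrt(3 + 1) = sqrt(4) = 2)
b = -1/6 (b = 1/(-2 + (-8 + 4)) = 1/(-2 - 4) = 1/(-6) = -1/6 ≈ -0.16667)
(8*(-1 + J*d(-2)))*b = (8*(-1 + 2*(-2)))*(-1/6) = (8*(-1 - 4))*(-1/6) = (8*(-5))*(-1/6) = -40*(-1/6) = 20/3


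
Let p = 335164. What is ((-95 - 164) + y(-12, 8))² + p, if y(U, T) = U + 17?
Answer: 399680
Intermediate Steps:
y(U, T) = 17 + U
((-95 - 164) + y(-12, 8))² + p = ((-95 - 164) + (17 - 12))² + 335164 = (-259 + 5)² + 335164 = (-254)² + 335164 = 64516 + 335164 = 399680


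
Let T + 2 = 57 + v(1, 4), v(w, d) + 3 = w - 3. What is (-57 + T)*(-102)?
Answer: 714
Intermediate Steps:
v(w, d) = -6 + w (v(w, d) = -3 + (w - 3) = -3 + (-3 + w) = -6 + w)
T = 50 (T = -2 + (57 + (-6 + 1)) = -2 + (57 - 5) = -2 + 52 = 50)
(-57 + T)*(-102) = (-57 + 50)*(-102) = -7*(-102) = 714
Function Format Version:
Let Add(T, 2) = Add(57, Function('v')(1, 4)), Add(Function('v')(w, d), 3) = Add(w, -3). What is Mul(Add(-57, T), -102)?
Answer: 714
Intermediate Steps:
Function('v')(w, d) = Add(-6, w) (Function('v')(w, d) = Add(-3, Add(w, -3)) = Add(-3, Add(-3, w)) = Add(-6, w))
T = 50 (T = Add(-2, Add(57, Add(-6, 1))) = Add(-2, Add(57, -5)) = Add(-2, 52) = 50)
Mul(Add(-57, T), -102) = Mul(Add(-57, 50), -102) = Mul(-7, -102) = 714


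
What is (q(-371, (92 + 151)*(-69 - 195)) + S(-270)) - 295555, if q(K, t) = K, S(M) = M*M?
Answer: -223026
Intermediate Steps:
S(M) = M²
(q(-371, (92 + 151)*(-69 - 195)) + S(-270)) - 295555 = (-371 + (-270)²) - 295555 = (-371 + 72900) - 295555 = 72529 - 295555 = -223026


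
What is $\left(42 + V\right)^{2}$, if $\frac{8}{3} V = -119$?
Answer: $\frac{441}{64} \approx 6.8906$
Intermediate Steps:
$V = - \frac{357}{8}$ ($V = \frac{3}{8} \left(-119\right) = - \frac{357}{8} \approx -44.625$)
$\left(42 + V\right)^{2} = \left(42 - \frac{357}{8}\right)^{2} = \left(- \frac{21}{8}\right)^{2} = \frac{441}{64}$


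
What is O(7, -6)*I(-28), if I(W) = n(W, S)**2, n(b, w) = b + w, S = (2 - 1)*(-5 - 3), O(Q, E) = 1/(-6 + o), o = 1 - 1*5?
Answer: -648/5 ≈ -129.60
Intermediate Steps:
o = -4 (o = 1 - 5 = -4)
O(Q, E) = -1/10 (O(Q, E) = 1/(-6 - 4) = 1/(-10) = -1/10)
S = -8 (S = 1*(-8) = -8)
I(W) = (-8 + W)**2 (I(W) = (W - 8)**2 = (-8 + W)**2)
O(7, -6)*I(-28) = -(-8 - 28)**2/10 = -1/10*(-36)**2 = -1/10*1296 = -648/5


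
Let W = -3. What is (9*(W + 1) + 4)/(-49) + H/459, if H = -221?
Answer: -37/189 ≈ -0.19577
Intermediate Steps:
(9*(W + 1) + 4)/(-49) + H/459 = (9*(-3 + 1) + 4)/(-49) - 221/459 = (9*(-2) + 4)*(-1/49) - 221*1/459 = (-18 + 4)*(-1/49) - 13/27 = -14*(-1/49) - 13/27 = 2/7 - 13/27 = -37/189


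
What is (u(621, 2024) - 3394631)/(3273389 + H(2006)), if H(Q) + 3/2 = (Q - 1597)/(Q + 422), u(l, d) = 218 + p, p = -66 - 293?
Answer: -8242506416/7947785259 ≈ -1.0371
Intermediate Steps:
p = -359
u(l, d) = -141 (u(l, d) = 218 - 359 = -141)
H(Q) = -3/2 + (-1597 + Q)/(422 + Q) (H(Q) = -3/2 + (Q - 1597)/(Q + 422) = -3/2 + (-1597 + Q)/(422 + Q))
(u(621, 2024) - 3394631)/(3273389 + H(2006)) = (-141 - 3394631)/(3273389 + (-4460 - 1*2006)/(2*(422 + 2006))) = -3394772/(3273389 + (½)*(-4460 - 2006)/2428) = -3394772/(3273389 + (½)*(1/2428)*(-6466)) = -3394772/(3273389 - 3233/2428) = -3394772/7947785259/2428 = -3394772*2428/7947785259 = -8242506416/7947785259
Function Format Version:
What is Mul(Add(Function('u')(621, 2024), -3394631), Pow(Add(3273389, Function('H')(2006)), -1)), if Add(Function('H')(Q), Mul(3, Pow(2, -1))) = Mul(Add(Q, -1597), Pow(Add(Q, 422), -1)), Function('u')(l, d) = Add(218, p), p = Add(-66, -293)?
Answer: Rational(-8242506416, 7947785259) ≈ -1.0371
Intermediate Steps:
p = -359
Function('u')(l, d) = -141 (Function('u')(l, d) = Add(218, -359) = -141)
Function('H')(Q) = Add(Rational(-3, 2), Mul(Pow(Add(422, Q), -1), Add(-1597, Q))) (Function('H')(Q) = Add(Rational(-3, 2), Mul(Add(Q, -1597), Pow(Add(Q, 422), -1))) = Add(Rational(-3, 2), Mul(Add(-1597, Q), Pow(Add(422, Q), -1))) = Add(Rational(-3, 2), Mul(Pow(Add(422, Q), -1), Add(-1597, Q))))
Mul(Add(Function('u')(621, 2024), -3394631), Pow(Add(3273389, Function('H')(2006)), -1)) = Mul(Add(-141, -3394631), Pow(Add(3273389, Mul(Rational(1, 2), Pow(Add(422, 2006), -1), Add(-4460, Mul(-1, 2006)))), -1)) = Mul(-3394772, Pow(Add(3273389, Mul(Rational(1, 2), Pow(2428, -1), Add(-4460, -2006))), -1)) = Mul(-3394772, Pow(Add(3273389, Mul(Rational(1, 2), Rational(1, 2428), -6466)), -1)) = Mul(-3394772, Pow(Add(3273389, Rational(-3233, 2428)), -1)) = Mul(-3394772, Pow(Rational(7947785259, 2428), -1)) = Mul(-3394772, Rational(2428, 7947785259)) = Rational(-8242506416, 7947785259)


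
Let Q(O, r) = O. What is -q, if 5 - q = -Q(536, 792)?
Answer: -541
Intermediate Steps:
q = 541 (q = 5 - (-1)*536 = 5 - 1*(-536) = 5 + 536 = 541)
-q = -1*541 = -541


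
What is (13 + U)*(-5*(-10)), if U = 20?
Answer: 1650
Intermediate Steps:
(13 + U)*(-5*(-10)) = (13 + 20)*(-5*(-10)) = 33*50 = 1650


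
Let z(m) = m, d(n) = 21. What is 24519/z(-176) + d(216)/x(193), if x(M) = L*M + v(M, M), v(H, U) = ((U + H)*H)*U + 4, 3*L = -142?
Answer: -24021346521/172427792 ≈ -139.31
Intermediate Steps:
L = -142/3 (L = (1/3)*(-142) = -142/3 ≈ -47.333)
v(H, U) = 4 + H*U*(H + U) (v(H, U) = ((H + U)*H)*U + 4 = (H*(H + U))*U + 4 = H*U*(H + U) + 4 = 4 + H*U*(H + U))
x(M) = 4 + 2*M**3 - 142*M/3 (x(M) = -142*M/3 + (4 + M*M**2 + M*M**2) = -142*M/3 + (4 + M**3 + M**3) = -142*M/3 + (4 + 2*M**3) = 4 + 2*M**3 - 142*M/3)
24519/z(-176) + d(216)/x(193) = 24519/(-176) + 21/(4 + 2*193**3 - 142/3*193) = 24519*(-1/176) + 21/(4 + 2*7189057 - 27406/3) = -2229/16 + 21/(4 + 14378114 - 27406/3) = -2229/16 + 21/(43106948/3) = -2229/16 + 21*(3/43106948) = -2229/16 + 63/43106948 = -24021346521/172427792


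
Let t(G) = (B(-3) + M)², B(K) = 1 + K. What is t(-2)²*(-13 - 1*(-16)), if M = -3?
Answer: 1875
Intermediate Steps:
t(G) = 25 (t(G) = ((1 - 3) - 3)² = (-2 - 3)² = (-5)² = 25)
t(-2)²*(-13 - 1*(-16)) = 25²*(-13 - 1*(-16)) = 625*(-13 + 16) = 625*3 = 1875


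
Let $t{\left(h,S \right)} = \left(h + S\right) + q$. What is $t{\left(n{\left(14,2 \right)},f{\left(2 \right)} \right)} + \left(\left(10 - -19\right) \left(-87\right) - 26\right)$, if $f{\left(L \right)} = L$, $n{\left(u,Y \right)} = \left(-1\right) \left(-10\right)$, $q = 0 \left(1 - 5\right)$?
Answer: $-2537$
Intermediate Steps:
$q = 0$ ($q = 0 \left(-4\right) = 0$)
$n{\left(u,Y \right)} = 10$
$t{\left(h,S \right)} = S + h$ ($t{\left(h,S \right)} = \left(h + S\right) + 0 = \left(S + h\right) + 0 = S + h$)
$t{\left(n{\left(14,2 \right)},f{\left(2 \right)} \right)} + \left(\left(10 - -19\right) \left(-87\right) - 26\right) = \left(2 + 10\right) + \left(\left(10 - -19\right) \left(-87\right) - 26\right) = 12 + \left(\left(10 + 19\right) \left(-87\right) - 26\right) = 12 + \left(29 \left(-87\right) - 26\right) = 12 - 2549 = -2537$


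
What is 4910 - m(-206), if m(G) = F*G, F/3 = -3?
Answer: 3056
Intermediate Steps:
F = -9 (F = 3*(-3) = -9)
m(G) = -9*G
4910 - m(-206) = 4910 - (-9)*(-206) = 4910 - 1*1854 = 4910 - 1854 = 3056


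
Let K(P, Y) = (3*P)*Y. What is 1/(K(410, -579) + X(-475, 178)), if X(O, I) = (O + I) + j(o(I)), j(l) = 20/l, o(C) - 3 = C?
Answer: -181/128956507 ≈ -1.4036e-6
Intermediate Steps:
o(C) = 3 + C
X(O, I) = I + O + 20/(3 + I) (X(O, I) = (O + I) + 20/(3 + I) = (I + O) + 20/(3 + I) = I + O + 20/(3 + I))
K(P, Y) = 3*P*Y
1/(K(410, -579) + X(-475, 178)) = 1/(3*410*(-579) + (20 + (3 + 178)*(178 - 475))/(3 + 178)) = 1/(-712170 + (20 + 181*(-297))/181) = 1/(-712170 + (20 - 53757)/181) = 1/(-712170 + (1/181)*(-53737)) = 1/(-712170 - 53737/181) = 1/(-128956507/181) = -181/128956507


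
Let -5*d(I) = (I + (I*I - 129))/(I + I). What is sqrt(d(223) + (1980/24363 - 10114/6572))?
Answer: 2*I*sqrt(146323919141943922365)/4959075115 ≈ 4.8785*I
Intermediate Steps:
d(I) = -(-129 + I + I**2)/(10*I) (d(I) = -(I + (I*I - 129))/(5*(I + I)) = -(I + (I**2 - 129))/(5*(2*I)) = -(I + (-129 + I**2))*1/(2*I)/5 = -(-129 + I + I**2)*1/(2*I)/5 = -(-129 + I + I**2)/(10*I))
sqrt(d(223) + (1980/24363 - 10114/6572)) = sqrt((1/10)*(129 - 1*223 - 1*223**2)/223 + (1980/24363 - 10114/6572)) = sqrt((1/10)*(1/223)*(129 - 223 - 1*49729) + (1980*(1/24363) - 10114*1/6572)) = sqrt((1/10)*(1/223)*(129 - 223 - 49729) + (220/2707 - 5057/3286)) = sqrt((1/10)*(1/223)*(-49823) - 12966379/8895202) = sqrt(-49823/2230 - 12966379/8895202) = sqrt(-118025168604/4959075115) = 2*I*sqrt(146323919141943922365)/4959075115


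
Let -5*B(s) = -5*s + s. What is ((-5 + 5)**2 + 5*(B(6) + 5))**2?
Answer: 2401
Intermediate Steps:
B(s) = 4*s/5 (B(s) = -(-5*s + s)/5 = -(-4)*s/5 = 4*s/5)
((-5 + 5)**2 + 5*(B(6) + 5))**2 = ((-5 + 5)**2 + 5*((4/5)*6 + 5))**2 = (0**2 + 5*(24/5 + 5))**2 = (0 + 5*(49/5))**2 = (0 + 49)**2 = 49**2 = 2401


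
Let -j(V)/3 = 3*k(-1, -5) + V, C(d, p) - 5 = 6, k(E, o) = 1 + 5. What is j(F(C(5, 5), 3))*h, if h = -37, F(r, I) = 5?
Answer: 2553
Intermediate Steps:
k(E, o) = 6
C(d, p) = 11 (C(d, p) = 5 + 6 = 11)
j(V) = -54 - 3*V (j(V) = -3*(3*6 + V) = -3*(18 + V) = -54 - 3*V)
j(F(C(5, 5), 3))*h = (-54 - 3*5)*(-37) = (-54 - 15)*(-37) = -69*(-37) = 2553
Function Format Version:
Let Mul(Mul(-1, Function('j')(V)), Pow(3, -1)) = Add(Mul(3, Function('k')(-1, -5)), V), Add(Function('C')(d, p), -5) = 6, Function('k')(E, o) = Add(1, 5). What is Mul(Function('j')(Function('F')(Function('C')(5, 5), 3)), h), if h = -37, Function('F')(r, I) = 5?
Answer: 2553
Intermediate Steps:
Function('k')(E, o) = 6
Function('C')(d, p) = 11 (Function('C')(d, p) = Add(5, 6) = 11)
Function('j')(V) = Add(-54, Mul(-3, V)) (Function('j')(V) = Mul(-3, Add(Mul(3, 6), V)) = Mul(-3, Add(18, V)) = Add(-54, Mul(-3, V)))
Mul(Function('j')(Function('F')(Function('C')(5, 5), 3)), h) = Mul(Add(-54, Mul(-3, 5)), -37) = Mul(Add(-54, -15), -37) = Mul(-69, -37) = 2553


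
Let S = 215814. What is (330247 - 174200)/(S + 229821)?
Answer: 156047/445635 ≈ 0.35017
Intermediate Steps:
(330247 - 174200)/(S + 229821) = (330247 - 174200)/(215814 + 229821) = 156047/445635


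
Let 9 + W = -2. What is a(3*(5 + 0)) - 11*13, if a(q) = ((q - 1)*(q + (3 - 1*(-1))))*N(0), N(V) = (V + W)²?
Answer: 32043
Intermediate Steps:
W = -11 (W = -9 - 2 = -11)
N(V) = (-11 + V)² (N(V) = (V - 11)² = (-11 + V)²)
a(q) = 121*(-1 + q)*(4 + q) (a(q) = ((q - 1)*(q + (3 - 1*(-1))))*(-11 + 0)² = ((-1 + q)*(q + (3 + 1)))*(-11)² = ((-1 + q)*(q + 4))*121 = ((-1 + q)*(4 + q))*121 = 121*(-1 + q)*(4 + q))
a(3*(5 + 0)) - 11*13 = (-484 + 121*(3*(5 + 0))² + 363*(3*(5 + 0))) - 11*13 = (-484 + 121*(3*5)² + 363*(3*5)) - 143 = (-484 + 121*15² + 363*15) - 143 = (-484 + 121*225 + 5445) - 143 = (-484 + 27225 + 5445) - 143 = 32186 - 143 = 32043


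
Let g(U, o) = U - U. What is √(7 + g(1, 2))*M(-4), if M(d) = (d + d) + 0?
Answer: -8*√7 ≈ -21.166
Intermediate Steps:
g(U, o) = 0
M(d) = 2*d (M(d) = 2*d + 0 = 2*d)
√(7 + g(1, 2))*M(-4) = √(7 + 0)*(2*(-4)) = √7*(-8) = -8*√7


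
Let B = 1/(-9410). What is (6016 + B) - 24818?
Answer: -176926821/9410 ≈ -18802.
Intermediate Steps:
B = -1/9410 ≈ -0.00010627
(6016 + B) - 24818 = (6016 - 1/9410) - 24818 = 56610559/9410 - 24818 = -176926821/9410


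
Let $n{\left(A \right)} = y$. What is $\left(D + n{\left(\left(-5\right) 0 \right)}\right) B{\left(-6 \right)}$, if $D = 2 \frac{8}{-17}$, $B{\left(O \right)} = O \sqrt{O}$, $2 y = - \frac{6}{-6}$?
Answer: $\frac{45 i \sqrt{6}}{17} \approx 6.4839 i$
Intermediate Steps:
$y = \frac{1}{2}$ ($y = \frac{\left(-6\right) \frac{1}{-6}}{2} = \frac{\left(-6\right) \left(- \frac{1}{6}\right)}{2} = \frac{1}{2} \cdot 1 = \frac{1}{2} \approx 0.5$)
$n{\left(A \right)} = \frac{1}{2}$
$B{\left(O \right)} = O^{\frac{3}{2}}$
$D = - \frac{16}{17}$ ($D = 2 \cdot 8 \left(- \frac{1}{17}\right) = 2 \left(- \frac{8}{17}\right) = - \frac{16}{17} \approx -0.94118$)
$\left(D + n{\left(\left(-5\right) 0 \right)}\right) B{\left(-6 \right)} = \left(- \frac{16}{17} + \frac{1}{2}\right) \left(-6\right)^{\frac{3}{2}} = - \frac{15 \left(- 6 i \sqrt{6}\right)}{34} = \frac{45 i \sqrt{6}}{17}$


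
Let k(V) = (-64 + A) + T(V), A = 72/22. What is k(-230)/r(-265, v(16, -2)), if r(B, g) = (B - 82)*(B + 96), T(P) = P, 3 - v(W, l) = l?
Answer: -246/49621 ≈ -0.0049576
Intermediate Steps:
v(W, l) = 3 - l
A = 36/11 (A = 72*(1/22) = 36/11 ≈ 3.2727)
r(B, g) = (-82 + B)*(96 + B)
k(V) = -668/11 + V (k(V) = (-64 + 36/11) + V = -668/11 + V)
k(-230)/r(-265, v(16, -2)) = (-668/11 - 230)/(-7872 + (-265)² + 14*(-265)) = -3198/(11*(-7872 + 70225 - 3710)) = -3198/11/58643 = -3198/11*1/58643 = -246/49621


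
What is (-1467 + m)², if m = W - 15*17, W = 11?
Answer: 2927521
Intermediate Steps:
m = -244 (m = 11 - 15*17 = 11 - 255 = -244)
(-1467 + m)² = (-1467 - 244)² = (-1711)² = 2927521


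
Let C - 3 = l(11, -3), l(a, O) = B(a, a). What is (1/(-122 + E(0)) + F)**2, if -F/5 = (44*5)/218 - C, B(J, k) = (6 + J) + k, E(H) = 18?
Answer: 2889221452441/128504896 ≈ 22483.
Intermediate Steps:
B(J, k) = 6 + J + k
l(a, O) = 6 + 2*a (l(a, O) = 6 + a + a = 6 + 2*a)
C = 31 (C = 3 + (6 + 2*11) = 3 + (6 + 22) = 3 + 28 = 31)
F = 16345/109 (F = -5*((44*5)/218 - 1*31) = -5*(220*(1/218) - 31) = -5*(110/109 - 31) = -5*(-3269/109) = 16345/109 ≈ 149.95)
(1/(-122 + E(0)) + F)**2 = (1/(-122 + 18) + 16345/109)**2 = (1/(-104) + 16345/109)**2 = (-1/104 + 16345/109)**2 = (1699771/11336)**2 = 2889221452441/128504896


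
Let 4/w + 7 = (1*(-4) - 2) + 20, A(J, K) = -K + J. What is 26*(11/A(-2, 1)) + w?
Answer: -1990/21 ≈ -94.762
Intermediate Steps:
A(J, K) = J - K
w = 4/7 (w = 4/(-7 + ((1*(-4) - 2) + 20)) = 4/(-7 + ((-4 - 2) + 20)) = 4/(-7 + (-6 + 20)) = 4/(-7 + 14) = 4/7 ≈ 0.57143)
26*(11/A(-2, 1)) + w = 26*(11/(-2 - 1*1)) + 4/7 = 26*(11/(-2 - 1)) + 4/7 = 26*(11/(-3)) + 4/7 = 26*(11*(-⅓)) + 4/7 = 26*(-11/3) + 4/7 = -286/3 + 4/7 = -1990/21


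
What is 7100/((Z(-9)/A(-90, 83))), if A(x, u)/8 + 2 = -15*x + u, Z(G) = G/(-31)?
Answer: 279967200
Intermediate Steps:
Z(G) = -G/31 (Z(G) = G*(-1/31) = -G/31)
A(x, u) = -16 - 120*x + 8*u (A(x, u) = -16 + 8*(-15*x + u) = -16 + 8*(u - 15*x) = -16 + (-120*x + 8*u) = -16 - 120*x + 8*u)
7100/((Z(-9)/A(-90, 83))) = 7100/(((-1/31*(-9))/(-16 - 120*(-90) + 8*83))) = 7100/((9/(31*(-16 + 10800 + 664)))) = 7100/(((9/31)/11448)) = 7100/(((9/31)*(1/11448))) = 7100/(1/39432) = 7100*39432 = 279967200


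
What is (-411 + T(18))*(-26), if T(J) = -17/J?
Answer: 96395/9 ≈ 10711.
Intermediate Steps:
(-411 + T(18))*(-26) = (-411 - 17/18)*(-26) = -7415/18*(-26) = 96395/9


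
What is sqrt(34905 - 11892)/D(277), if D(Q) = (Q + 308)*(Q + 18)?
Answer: sqrt(2557)/57525 ≈ 0.00087904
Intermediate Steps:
D(Q) = (18 + Q)*(308 + Q) (D(Q) = (308 + Q)*(18 + Q) = (18 + Q)*(308 + Q))
sqrt(34905 - 11892)/D(277) = sqrt(34905 - 11892)/(5544 + 277**2 + 326*277) = sqrt(23013)/(5544 + 76729 + 90302) = (3*sqrt(2557))/172575 = (3*sqrt(2557))*(1/172575) = sqrt(2557)/57525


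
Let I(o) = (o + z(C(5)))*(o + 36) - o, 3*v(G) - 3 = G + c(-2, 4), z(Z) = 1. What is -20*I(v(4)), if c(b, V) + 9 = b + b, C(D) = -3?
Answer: 640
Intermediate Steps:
c(b, V) = -9 + 2*b (c(b, V) = -9 + (b + b) = -9 + 2*b)
v(G) = -10/3 + G/3 (v(G) = 1 + (G + (-9 + 2*(-2)))/3 = 1 + (G + (-9 - 4))/3 = 1 + (G - 13)/3 = 1 + (-13 + G)/3 = 1 + (-13/3 + G/3) = -10/3 + G/3)
I(o) = -o + (1 + o)*(36 + o) (I(o) = (o + 1)*(o + 36) - o = (1 + o)*(36 + o) - o = -o + (1 + o)*(36 + o))
-20*I(v(4)) = -20*(36 + (-10/3 + (⅓)*4)² + 36*(-10/3 + (⅓)*4)) = -20*(36 + (-10/3 + 4/3)² + 36*(-10/3 + 4/3)) = -20*(36 + (-2)² + 36*(-2)) = -20*(36 + 4 - 72) = -20*(-32) = 640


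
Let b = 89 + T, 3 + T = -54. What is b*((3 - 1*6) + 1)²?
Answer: 128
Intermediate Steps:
T = -57 (T = -3 - 54 = -57)
b = 32 (b = 89 - 57 = 32)
b*((3 - 1*6) + 1)² = 32*((3 - 1*6) + 1)² = 32*((3 - 6) + 1)² = 32*(-3 + 1)² = 32*(-2)² = 32*4 = 128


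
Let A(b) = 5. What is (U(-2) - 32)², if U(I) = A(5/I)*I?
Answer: 1764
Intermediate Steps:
U(I) = 5*I
(U(-2) - 32)² = (5*(-2) - 32)² = (-10 - 32)² = (-42)² = 1764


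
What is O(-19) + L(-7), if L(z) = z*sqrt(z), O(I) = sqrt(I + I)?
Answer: I*(sqrt(38) - 7*sqrt(7)) ≈ -12.356*I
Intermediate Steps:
O(I) = sqrt(2)*sqrt(I) (O(I) = sqrt(2*I) = sqrt(2)*sqrt(I))
L(z) = z**(3/2)
O(-19) + L(-7) = sqrt(2)*sqrt(-19) + (-7)**(3/2) = sqrt(2)*(I*sqrt(19)) - 7*I*sqrt(7) = I*sqrt(38) - 7*I*sqrt(7)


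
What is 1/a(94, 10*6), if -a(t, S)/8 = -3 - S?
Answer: 1/504 ≈ 0.0019841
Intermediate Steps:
a(t, S) = 24 + 8*S (a(t, S) = -8*(-3 - S) = 24 + 8*S)
1/a(94, 10*6) = 1/(24 + 8*(10*6)) = 1/(24 + 8*60) = 1/(24 + 480) = 1/504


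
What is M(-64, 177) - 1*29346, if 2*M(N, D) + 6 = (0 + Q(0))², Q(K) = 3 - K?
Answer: -58689/2 ≈ -29345.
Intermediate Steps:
M(N, D) = 3/2 (M(N, D) = -3 + (0 + (3 - 1*0))²/2 = -3 + (0 + (3 + 0))²/2 = -3 + (0 + 3)²/2 = -3 + (½)*3² = -3 + (½)*9 = -3 + 9/2 = 3/2)
M(-64, 177) - 1*29346 = 3/2 - 1*29346 = 3/2 - 29346 = -58689/2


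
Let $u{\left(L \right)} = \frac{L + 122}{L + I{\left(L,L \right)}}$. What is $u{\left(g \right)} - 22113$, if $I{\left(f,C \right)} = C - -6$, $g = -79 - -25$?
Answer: $- \frac{66341}{3} \approx -22114.0$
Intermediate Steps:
$g = -54$ ($g = -79 + 25 = -54$)
$I{\left(f,C \right)} = 6 + C$ ($I{\left(f,C \right)} = C + 6 = 6 + C$)
$u{\left(L \right)} = \frac{122 + L}{6 + 2 L}$ ($u{\left(L \right)} = \frac{L + 122}{L + \left(6 + L\right)} = \frac{122 + L}{6 + 2 L}$)
$u{\left(g \right)} - 22113 = \frac{122 - 54}{2 \left(3 - 54\right)} - 22113 = \frac{1}{2} \frac{1}{-51} \cdot 68 - 22113 = \frac{1}{2} \left(- \frac{1}{51}\right) 68 - 22113 = - \frac{2}{3} - 22113 = - \frac{66341}{3}$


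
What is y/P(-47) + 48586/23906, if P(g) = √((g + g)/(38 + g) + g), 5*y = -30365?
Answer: 24293/11953 + 18219*I*√329/329 ≈ 2.0324 + 1004.4*I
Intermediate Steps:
y = -6073 (y = (⅕)*(-30365) = -6073)
P(g) = √(g + 2*g/(38 + g)) (P(g) = √((2*g)/(38 + g) + g) = √(2*g/(38 + g) + g) = √(g + 2*g/(38 + g)))
y/P(-47) + 48586/23906 = -6073*(-I*√329/(329*√(-1/(38 - 47)))) + 48586/23906 = -6073*(-I*√329/(329*√(-1/(-9)))) + 48586*(1/23906) = -6073*(-3*I*√329/329) + 24293/11953 = -(-18219)*I*√329/329 + 24293/11953 = 18219*I*√329/329 + 24293/11953 = 24293/11953 + 18219*I*√329/329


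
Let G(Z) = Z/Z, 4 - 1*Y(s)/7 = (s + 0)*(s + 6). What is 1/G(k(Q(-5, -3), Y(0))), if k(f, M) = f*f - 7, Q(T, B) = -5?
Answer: 1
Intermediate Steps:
Y(s) = 28 - 7*s*(6 + s) (Y(s) = 28 - 7*(s + 0)*(s + 6) = 28 - 7*s*(6 + s))
k(f, M) = -7 + f² (k(f, M) = f² - 7 = -7 + f²)
G(Z) = 1
1/G(k(Q(-5, -3), Y(0))) = 1/1 = 1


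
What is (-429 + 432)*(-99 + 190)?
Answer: 273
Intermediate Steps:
(-429 + 432)*(-99 + 190) = 3*91 = 273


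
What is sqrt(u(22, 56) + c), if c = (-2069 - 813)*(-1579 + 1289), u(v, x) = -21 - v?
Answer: sqrt(835737) ≈ 914.19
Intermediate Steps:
c = 835780 (c = -2882*(-290) = 835780)
sqrt(u(22, 56) + c) = sqrt((-21 - 1*22) + 835780) = sqrt((-21 - 22) + 835780) = sqrt(-43 + 835780) = sqrt(835737)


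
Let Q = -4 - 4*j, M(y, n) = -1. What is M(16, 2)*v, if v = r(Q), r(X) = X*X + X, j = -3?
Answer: -72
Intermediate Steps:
Q = 8 (Q = -4 - 4*(-3) = -4 + 12 = 8)
r(X) = X + X**2 (r(X) = X**2 + X = X + X**2)
v = 72 (v = 8*(1 + 8) = 8*9 = 72)
M(16, 2)*v = -1*72 = -72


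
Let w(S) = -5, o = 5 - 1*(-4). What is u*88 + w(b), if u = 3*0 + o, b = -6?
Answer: 787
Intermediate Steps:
o = 9 (o = 5 + 4 = 9)
u = 9 (u = 3*0 + 9 = 0 + 9 = 9)
u*88 + w(b) = 9*88 - 5 = 792 - 5 = 787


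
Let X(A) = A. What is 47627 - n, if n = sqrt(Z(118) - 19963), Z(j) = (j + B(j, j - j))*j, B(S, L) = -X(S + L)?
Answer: 47627 - I*sqrt(19963) ≈ 47627.0 - 141.29*I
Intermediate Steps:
B(S, L) = -L - S (B(S, L) = -(S + L) = -(L + S) = -L - S)
Z(j) = 0 (Z(j) = (j + (-(j - j) - j))*j = (j + (-1*0 - j))*j = (j + (0 - j))*j = (j - j)*j = 0*j = 0)
n = I*sqrt(19963) (n = sqrt(0 - 19963) = sqrt(-19963) = I*sqrt(19963) ≈ 141.29*I)
47627 - n = 47627 - I*sqrt(19963)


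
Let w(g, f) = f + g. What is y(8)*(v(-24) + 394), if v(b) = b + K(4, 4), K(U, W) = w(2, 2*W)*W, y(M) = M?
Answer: 3280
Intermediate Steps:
K(U, W) = W*(2 + 2*W) (K(U, W) = (2*W + 2)*W = (2 + 2*W)*W = W*(2 + 2*W))
v(b) = 40 + b (v(b) = b + 2*4*(1 + 4) = b + 2*4*5 = b + 40 = 40 + b)
y(8)*(v(-24) + 394) = 8*((40 - 24) + 394) = 8*(16 + 394) = 8*410 = 3280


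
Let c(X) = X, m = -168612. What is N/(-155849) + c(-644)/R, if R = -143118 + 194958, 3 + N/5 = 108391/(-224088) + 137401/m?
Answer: -3255339752678543/264986417732928480 ≈ -0.012285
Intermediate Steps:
N = -67674048395/3148660488 (N = -15 + 5*(108391/(-224088) + 137401/(-168612)) = -15 + 5*(108391*(-1/224088) + 137401*(-1/168612)) = -15 + 5*(-108391/224088 - 137401/168612) = -15 + 5*(-4088828215/3148660488) = -15 - 20444141075/3148660488 = -67674048395/3148660488 ≈ -21.493)
R = 51840
N/(-155849) + c(-644)/R = -67674048395/3148660488/(-155849) - 644/51840 = -67674048395/3148660488*(-1/155849) - 644*1/51840 = 67674048395/490715588394312 - 161/12960 = -3255339752678543/264986417732928480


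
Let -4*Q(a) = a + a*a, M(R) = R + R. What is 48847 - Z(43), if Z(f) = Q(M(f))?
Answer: 101435/2 ≈ 50718.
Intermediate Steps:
M(R) = 2*R
Q(a) = -a/4 - a²/4 (Q(a) = -(a + a*a)/4 = -(a + a²)/4 = -a/4 - a²/4)
Z(f) = -f*(1 + 2*f)/2 (Z(f) = -2*f*(1 + 2*f)/4 = -f*(1 + 2*f)/2)
48847 - Z(43) = 48847 - (-1)*43*(½ + 43) = 48847 - (-1)*43*87/2 = 48847 - 1*(-3741/2) = 48847 + 3741/2 = 101435/2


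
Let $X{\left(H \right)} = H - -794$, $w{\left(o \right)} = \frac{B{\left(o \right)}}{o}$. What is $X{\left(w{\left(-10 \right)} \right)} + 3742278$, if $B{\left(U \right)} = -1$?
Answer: $\frac{37430721}{10} \approx 3.7431 \cdot 10^{6}$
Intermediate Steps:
$w{\left(o \right)} = - \frac{1}{o}$
$X{\left(H \right)} = 794 + H$ ($X{\left(H \right)} = H + 794 = 794 + H$)
$X{\left(w{\left(-10 \right)} \right)} + 3742278 = \left(794 - \frac{1}{-10}\right) + 3742278 = \left(794 - - \frac{1}{10}\right) + 3742278 = \left(794 + \frac{1}{10}\right) + 3742278 = \frac{7941}{10} + 3742278 = \frac{37430721}{10}$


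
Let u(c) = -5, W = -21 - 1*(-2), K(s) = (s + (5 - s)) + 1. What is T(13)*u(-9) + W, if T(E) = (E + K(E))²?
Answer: -1824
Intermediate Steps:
K(s) = 6 (K(s) = 5 + 1 = 6)
W = -19 (W = -21 + 2 = -19)
T(E) = (6 + E)² (T(E) = (E + 6)² = (6 + E)²)
T(13)*u(-9) + W = (6 + 13)²*(-5) - 19 = 19²*(-5) - 19 = 361*(-5) - 19 = -1805 - 19 = -1824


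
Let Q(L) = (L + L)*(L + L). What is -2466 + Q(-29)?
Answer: 898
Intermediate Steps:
Q(L) = 4*L² (Q(L) = (2*L)*(2*L) = 4*L²)
-2466 + Q(-29) = -2466 + 4*(-29)² = -2466 + 4*841 = -2466 + 3364 = 898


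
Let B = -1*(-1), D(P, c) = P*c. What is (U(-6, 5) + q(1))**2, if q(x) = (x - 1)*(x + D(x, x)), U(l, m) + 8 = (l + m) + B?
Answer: 64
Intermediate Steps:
B = 1
U(l, m) = -7 + l + m (U(l, m) = -8 + ((l + m) + 1) = -8 + (1 + l + m) = -7 + l + m)
q(x) = (-1 + x)*(x + x**2) (q(x) = (x - 1)*(x + x*x) = (-1 + x)*(x + x**2))
(U(-6, 5) + q(1))**2 = ((-7 - 6 + 5) + (1**3 - 1*1))**2 = (-8 + (1 - 1))**2 = (-8 + 0)**2 = (-8)**2 = 64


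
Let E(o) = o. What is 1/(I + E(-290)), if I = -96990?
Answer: -1/97280 ≈ -1.0280e-5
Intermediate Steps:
1/(I + E(-290)) = 1/(-96990 - 290) = 1/(-97280) = -1/97280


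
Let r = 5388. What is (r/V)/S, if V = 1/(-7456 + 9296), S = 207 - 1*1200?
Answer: -3304640/331 ≈ -9983.8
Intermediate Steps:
S = -993 (S = 207 - 1200 = -993)
V = 1/1840 ≈ 0.00054348
(r/V)/S = (5388/(1/1840))/(-993) = (5388*1840)*(-1/993) = 9913920*(-1/993) = -3304640/331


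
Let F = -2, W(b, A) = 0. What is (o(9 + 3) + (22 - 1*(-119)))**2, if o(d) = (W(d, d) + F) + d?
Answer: 22801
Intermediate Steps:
o(d) = -2 + d (o(d) = (0 - 2) + d = -2 + d)
(o(9 + 3) + (22 - 1*(-119)))**2 = ((-2 + (9 + 3)) + (22 - 1*(-119)))**2 = ((-2 + 12) + (22 + 119))**2 = (10 + 141)**2 = 151**2 = 22801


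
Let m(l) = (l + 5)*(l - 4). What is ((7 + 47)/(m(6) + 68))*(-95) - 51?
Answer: -108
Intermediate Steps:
m(l) = (-4 + l)*(5 + l) (m(l) = (5 + l)*(-4 + l) = (-4 + l)*(5 + l))
((7 + 47)/(m(6) + 68))*(-95) - 51 = ((7 + 47)/((-20 + 6 + 6²) + 68))*(-95) - 51 = (54/((-20 + 6 + 36) + 68))*(-95) - 51 = (54/(22 + 68))*(-95) - 51 = (54/90)*(-95) - 51 = (54*(1/90))*(-95) - 51 = (⅗)*(-95) - 51 = -57 - 51 = -108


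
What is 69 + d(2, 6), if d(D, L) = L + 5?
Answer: 80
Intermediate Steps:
d(D, L) = 5 + L
69 + d(2, 6) = 69 + (5 + 6) = 69 + 11 = 80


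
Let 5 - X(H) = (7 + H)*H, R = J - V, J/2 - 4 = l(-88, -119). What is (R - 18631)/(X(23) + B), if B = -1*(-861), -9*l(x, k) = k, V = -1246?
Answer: -156155/1584 ≈ -98.583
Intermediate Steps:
l(x, k) = -k/9
J = 310/9 (J = 8 + 2*(-⅑*(-119)) = 8 + 2*(119/9) = 8 + 238/9 = 310/9 ≈ 34.444)
R = 11524/9 (R = 310/9 - 1*(-1246) = 310/9 + 1246 = 11524/9 ≈ 1280.4)
X(H) = 5 - H*(7 + H) (X(H) = 5 - (7 + H)*H = 5 - H*(7 + H))
B = 861
(R - 18631)/(X(23) + B) = (11524/9 - 18631)/((5 - 1*23² - 7*23) + 861) = -156155/(9*((5 - 1*529 - 161) + 861)) = -156155/(9*((5 - 529 - 161) + 861)) = -156155/(9*(-685 + 861)) = -156155/9/176 = -156155/9*1/176 = -156155/1584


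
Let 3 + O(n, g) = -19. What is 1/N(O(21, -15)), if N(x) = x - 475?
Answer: -1/497 ≈ -0.0020121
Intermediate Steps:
O(n, g) = -22 (O(n, g) = -3 - 19 = -22)
N(x) = -475 + x
1/N(O(21, -15)) = 1/(-475 - 22) = 1/(-497) = -1/497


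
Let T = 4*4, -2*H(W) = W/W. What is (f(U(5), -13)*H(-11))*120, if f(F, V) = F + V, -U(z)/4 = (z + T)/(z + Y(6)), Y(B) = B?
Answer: 13620/11 ≈ 1238.2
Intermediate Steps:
H(W) = -1/2 (H(W) = -W/(2*W) = -1/2*1 = -1/2)
T = 16
U(z) = -4*(16 + z)/(6 + z) (U(z) = -4*(z + 16)/(z + 6) = -4*(16 + z)/(6 + z))
(f(U(5), -13)*H(-11))*120 = ((4*(-16 - 1*5)/(6 + 5) - 13)*(-1/2))*120 = ((4*(-16 - 5)/11 - 13)*(-1/2))*120 = ((4*(1/11)*(-21) - 13)*(-1/2))*120 = ((-84/11 - 13)*(-1/2))*120 = -227/11*(-1/2)*120 = (227/22)*120 = 13620/11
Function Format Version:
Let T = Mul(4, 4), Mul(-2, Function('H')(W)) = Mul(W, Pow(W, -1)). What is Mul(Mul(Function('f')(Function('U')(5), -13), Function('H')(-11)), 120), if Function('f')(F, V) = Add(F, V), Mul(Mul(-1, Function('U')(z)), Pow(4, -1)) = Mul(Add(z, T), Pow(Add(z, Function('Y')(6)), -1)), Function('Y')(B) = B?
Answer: Rational(13620, 11) ≈ 1238.2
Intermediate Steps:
Function('H')(W) = Rational(-1, 2) (Function('H')(W) = Mul(Rational(-1, 2), Mul(W, Pow(W, -1))) = Mul(Rational(-1, 2), 1) = Rational(-1, 2))
T = 16
Function('U')(z) = Mul(-4, Pow(Add(6, z), -1), Add(16, z)) (Function('U')(z) = Mul(-4, Mul(Add(z, 16), Pow(Add(z, 6), -1))) = Mul(-4, Mul(Add(16, z), Pow(Add(6, z), -1))) = Mul(-4, Mul(Pow(Add(6, z), -1), Add(16, z))) = Mul(-4, Pow(Add(6, z), -1), Add(16, z)))
Mul(Mul(Function('f')(Function('U')(5), -13), Function('H')(-11)), 120) = Mul(Mul(Add(Mul(4, Pow(Add(6, 5), -1), Add(-16, Mul(-1, 5))), -13), Rational(-1, 2)), 120) = Mul(Mul(Add(Mul(4, Pow(11, -1), Add(-16, -5)), -13), Rational(-1, 2)), 120) = Mul(Mul(Add(Mul(4, Rational(1, 11), -21), -13), Rational(-1, 2)), 120) = Mul(Mul(Add(Rational(-84, 11), -13), Rational(-1, 2)), 120) = Mul(Mul(Rational(-227, 11), Rational(-1, 2)), 120) = Mul(Rational(227, 22), 120) = Rational(13620, 11)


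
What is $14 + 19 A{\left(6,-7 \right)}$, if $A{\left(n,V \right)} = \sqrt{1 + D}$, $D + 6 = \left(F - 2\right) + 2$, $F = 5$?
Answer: $14$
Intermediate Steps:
$D = -1$ ($D = -6 + \left(\left(5 - 2\right) + 2\right) = -6 + \left(3 + 2\right) = -6 + 5 = -1$)
$A{\left(n,V \right)} = 0$ ($A{\left(n,V \right)} = \sqrt{1 - 1} = \sqrt{0} = 0$)
$14 + 19 A{\left(6,-7 \right)} = 14 + 19 \cdot 0 = 14 + 0 = 14$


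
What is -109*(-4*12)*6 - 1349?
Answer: 30043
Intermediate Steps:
-109*(-4*12)*6 - 1349 = -(-5232)*6 - 1349 = -109*(-288) - 1349 = 31392 - 1349 = 30043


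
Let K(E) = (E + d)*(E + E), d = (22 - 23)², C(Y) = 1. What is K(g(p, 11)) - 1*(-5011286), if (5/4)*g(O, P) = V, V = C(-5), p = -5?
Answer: 125282222/25 ≈ 5.0113e+6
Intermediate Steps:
d = 1 (d = (-1)² = 1)
V = 1
g(O, P) = ⅘ (g(O, P) = (⅘)*1 = ⅘)
K(E) = 2*E*(1 + E) (K(E) = (E + 1)*(E + E) = (1 + E)*(2*E) = 2*E*(1 + E))
K(g(p, 11)) - 1*(-5011286) = 2*(⅘)*(1 + ⅘) - 1*(-5011286) = 2*(⅘)*(9/5) + 5011286 = 72/25 + 5011286 = 125282222/25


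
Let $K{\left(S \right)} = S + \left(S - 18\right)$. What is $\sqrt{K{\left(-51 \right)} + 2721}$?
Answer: $51$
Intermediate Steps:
$K{\left(S \right)} = -18 + 2 S$ ($K{\left(S \right)} = S + \left(-18 + S\right) = -18 + 2 S$)
$\sqrt{K{\left(-51 \right)} + 2721} = \sqrt{\left(-18 + 2 \left(-51\right)\right) + 2721} = \sqrt{\left(-18 - 102\right) + 2721} = \sqrt{-120 + 2721} = \sqrt{2601} = 51$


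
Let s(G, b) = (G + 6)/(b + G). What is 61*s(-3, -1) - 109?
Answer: -619/4 ≈ -154.75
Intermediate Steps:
s(G, b) = (6 + G)/(G + b)
61*s(-3, -1) - 109 = 61*((6 - 3)/(-3 - 1)) - 109 = 61*(3/(-4)) - 109 = 61*(-1/4*3) - 109 = 61*(-3/4) - 109 = -183/4 - 109 = -619/4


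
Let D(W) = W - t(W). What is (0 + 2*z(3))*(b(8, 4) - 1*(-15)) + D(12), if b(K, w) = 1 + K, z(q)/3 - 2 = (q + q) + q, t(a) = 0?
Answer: 1596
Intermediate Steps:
z(q) = 6 + 9*q (z(q) = 6 + 3*((q + q) + q) = 6 + 3*(2*q + q) = 6 + 3*(3*q) = 6 + 9*q)
D(W) = W (D(W) = W - 1*0 = W + 0 = W)
(0 + 2*z(3))*(b(8, 4) - 1*(-15)) + D(12) = (0 + 2*(6 + 9*3))*((1 + 8) - 1*(-15)) + 12 = (0 + 2*(6 + 27))*(9 + 15) + 12 = (0 + 2*33)*24 + 12 = (0 + 66)*24 + 12 = 66*24 + 12 = 1584 + 12 = 1596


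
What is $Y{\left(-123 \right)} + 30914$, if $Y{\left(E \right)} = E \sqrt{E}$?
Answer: $30914 - 123 i \sqrt{123} \approx 30914.0 - 1364.1 i$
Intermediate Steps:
$Y{\left(E \right)} = E^{\frac{3}{2}}$
$Y{\left(-123 \right)} + 30914 = \left(-123\right)^{\frac{3}{2}} + 30914 = - 123 i \sqrt{123} + 30914 = 30914 - 123 i \sqrt{123}$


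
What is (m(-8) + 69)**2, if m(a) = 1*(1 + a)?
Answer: 3844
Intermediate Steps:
m(a) = 1 + a
(m(-8) + 69)**2 = ((1 - 8) + 69)**2 = (-7 + 69)**2 = 62**2 = 3844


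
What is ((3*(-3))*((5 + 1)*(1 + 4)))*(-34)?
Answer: 9180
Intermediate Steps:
((3*(-3))*((5 + 1)*(1 + 4)))*(-34) = -54*5*(-34) = -9*30*(-34) = -270*(-34) = 9180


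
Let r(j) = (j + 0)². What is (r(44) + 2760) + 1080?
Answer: 5776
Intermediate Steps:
r(j) = j²
(r(44) + 2760) + 1080 = (44² + 2760) + 1080 = (1936 + 2760) + 1080 = 4696 + 1080 = 5776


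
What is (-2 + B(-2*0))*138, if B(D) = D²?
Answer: -276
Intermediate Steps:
(-2 + B(-2*0))*138 = (-2 + (-2*0)²)*138 = (-2 + 0²)*138 = (-2 + 0)*138 = -2*138 = -276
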